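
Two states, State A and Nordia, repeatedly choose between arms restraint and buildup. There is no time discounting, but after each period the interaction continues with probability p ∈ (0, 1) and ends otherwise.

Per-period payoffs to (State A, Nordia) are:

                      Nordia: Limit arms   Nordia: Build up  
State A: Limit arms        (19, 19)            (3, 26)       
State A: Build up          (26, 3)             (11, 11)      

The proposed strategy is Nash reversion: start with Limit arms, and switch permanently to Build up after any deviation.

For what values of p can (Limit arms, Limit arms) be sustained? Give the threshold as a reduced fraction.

7/15

With no time discounting, the continuation probability p plays the role of the discount factor.
Grim-trigger IC: 19/(1−p) ≥ 26 + 11p/(1−p) ⇒ p ≥ (26−19)/(26−11) = 7/15.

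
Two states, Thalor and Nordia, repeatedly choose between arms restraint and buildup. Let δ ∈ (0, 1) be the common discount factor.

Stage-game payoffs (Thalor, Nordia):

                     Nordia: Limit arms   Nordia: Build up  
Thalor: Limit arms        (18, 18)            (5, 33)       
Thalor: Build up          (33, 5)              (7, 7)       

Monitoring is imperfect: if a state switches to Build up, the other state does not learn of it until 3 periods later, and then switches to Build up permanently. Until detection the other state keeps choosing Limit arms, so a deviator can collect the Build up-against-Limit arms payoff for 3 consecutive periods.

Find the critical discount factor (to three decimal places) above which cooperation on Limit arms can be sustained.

0.832

The best deviation is to choose Build up for all 3 undetected periods, earning 33 each, then 7 forever once detected.
Deviation value: 33(1−δ^3)/(1−δ) + 7δ^3/(1−δ); cooperation value: 18/(1−δ).
IC: 18 ≥ 33(1−δ^3) + 7δ^3 = 33 − 26δ^3.
So δ^3 ≥ 15/26, giving δ ≥ (15/26)^(1/3) ≈ 0.832.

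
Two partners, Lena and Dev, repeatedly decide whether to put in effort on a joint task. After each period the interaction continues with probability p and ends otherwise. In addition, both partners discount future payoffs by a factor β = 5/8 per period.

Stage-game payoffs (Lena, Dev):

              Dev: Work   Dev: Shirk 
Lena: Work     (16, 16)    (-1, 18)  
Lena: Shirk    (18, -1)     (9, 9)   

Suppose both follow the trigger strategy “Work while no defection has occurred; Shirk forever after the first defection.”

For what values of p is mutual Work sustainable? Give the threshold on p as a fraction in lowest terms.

16/45

With continuation probability p and discount β, the effective per-period discount factor is βp.
Grim-trigger IC: βp ≥ (18−16)/(18−9) = 2/9.
So p ≥ (2/9)/(5/8) = 16/45.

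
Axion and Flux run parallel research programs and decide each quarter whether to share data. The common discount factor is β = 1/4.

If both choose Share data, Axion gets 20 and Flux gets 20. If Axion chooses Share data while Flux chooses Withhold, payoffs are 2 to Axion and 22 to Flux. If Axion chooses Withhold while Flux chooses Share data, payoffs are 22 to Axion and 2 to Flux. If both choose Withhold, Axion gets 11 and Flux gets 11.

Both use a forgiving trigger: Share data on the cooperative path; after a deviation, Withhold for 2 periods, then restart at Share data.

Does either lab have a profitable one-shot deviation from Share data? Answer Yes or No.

Comparing payoff streams over the 3 periods until play realigns: cooperate → 20(1+β+…+β^2); deviate → 22 + 11(β+…+β^2).
Cooperation is sustained iff (20−11)(β+…+β^2) ≥ 22−20.
β+…+β^2 = 1/4·(1−(1/4)^2)/(1−1/4) = 0.3125, and (22−20)/(20−11) = 0.2222.
0.3125 ≥ 0.2222, so cooperation is sustainable.

No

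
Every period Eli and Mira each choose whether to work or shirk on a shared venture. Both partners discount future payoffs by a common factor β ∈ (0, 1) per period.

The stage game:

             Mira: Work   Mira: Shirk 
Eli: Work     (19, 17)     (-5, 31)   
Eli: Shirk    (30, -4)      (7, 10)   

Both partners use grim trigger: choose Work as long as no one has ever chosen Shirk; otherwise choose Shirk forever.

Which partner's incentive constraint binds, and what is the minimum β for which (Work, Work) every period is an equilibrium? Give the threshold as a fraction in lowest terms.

For Eli: deviation gain 30−19 = 11, per-period punishment loss 19−7 = 12. IC gives β ≥ 11/23.
For Mira: gain 14, loss 7 per period, so β ≥ 14/21 = 2/3.
The tighter constraint is Mira's, so cooperation needs β ≥ 2/3.

Mira; β ≥ 2/3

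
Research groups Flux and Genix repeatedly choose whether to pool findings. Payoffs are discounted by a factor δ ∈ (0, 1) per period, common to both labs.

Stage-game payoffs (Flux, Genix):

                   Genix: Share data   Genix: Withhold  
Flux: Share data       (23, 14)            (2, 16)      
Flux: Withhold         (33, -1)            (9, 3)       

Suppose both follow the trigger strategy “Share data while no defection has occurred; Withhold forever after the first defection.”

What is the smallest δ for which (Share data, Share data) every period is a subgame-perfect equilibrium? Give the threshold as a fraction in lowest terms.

5/12

Flux: cooperation gives 23 each period; deviation gives 33 once then 9 forever.
  23/(1−δ) ≥ 33 + 9δ/(1−δ) ⇒ δ ≥ 10/24 = 5/12.
Genix: cooperation gives 14 each period; deviation gives 16 once then 3 forever.
  δ ≥ 2/13.
Both must hold, so the binding constraint is Flux's: δ ≥ 5/12.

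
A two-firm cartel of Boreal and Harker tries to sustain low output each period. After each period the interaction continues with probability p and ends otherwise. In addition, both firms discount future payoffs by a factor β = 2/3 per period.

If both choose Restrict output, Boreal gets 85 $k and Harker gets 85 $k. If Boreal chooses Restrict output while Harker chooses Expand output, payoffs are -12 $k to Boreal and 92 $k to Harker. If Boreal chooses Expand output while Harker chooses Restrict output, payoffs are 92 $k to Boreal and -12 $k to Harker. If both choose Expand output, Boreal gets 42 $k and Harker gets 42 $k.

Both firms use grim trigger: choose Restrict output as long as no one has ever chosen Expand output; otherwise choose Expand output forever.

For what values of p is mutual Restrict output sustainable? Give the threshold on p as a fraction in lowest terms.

With continuation probability p and discount β, the effective per-period discount factor is βp.
Grim-trigger IC: βp ≥ (92−85)/(92−42) = 7/50.
So p ≥ (7/50)/(2/3) = 21/100.

21/100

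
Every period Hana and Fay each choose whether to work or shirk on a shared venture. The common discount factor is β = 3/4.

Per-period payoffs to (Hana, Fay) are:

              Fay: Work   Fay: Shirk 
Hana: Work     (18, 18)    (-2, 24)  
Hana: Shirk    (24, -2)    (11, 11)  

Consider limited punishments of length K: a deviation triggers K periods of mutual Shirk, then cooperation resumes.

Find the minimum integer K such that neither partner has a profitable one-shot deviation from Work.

2

No profitable deviation requires (18−11)(β+…+β^K) ≥ 24−18, i.e. β+…+β^K ≥ 6/7 ≈ 0.8571.
With β = 3/4, the partial sums are K=1: 0.7500, K=2: 1.3125.
K = 2 is the first length at which the sum reaches 0.8571.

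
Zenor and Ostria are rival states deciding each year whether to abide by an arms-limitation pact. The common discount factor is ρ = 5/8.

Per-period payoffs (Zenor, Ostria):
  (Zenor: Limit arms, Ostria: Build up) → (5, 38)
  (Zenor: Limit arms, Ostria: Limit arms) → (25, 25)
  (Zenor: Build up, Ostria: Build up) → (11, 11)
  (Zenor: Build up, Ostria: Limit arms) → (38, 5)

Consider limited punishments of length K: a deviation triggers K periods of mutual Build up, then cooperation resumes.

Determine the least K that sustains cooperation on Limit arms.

2

IC: ρ(1−ρ^K)/(1−ρ) ≥ (38−25)/(25−11) = 13/14.
With ρ = 5/8: need 1 − ρ^K ≥ 13/14·(1−5/8)/(5/8), i.e. ρ^K ≤ 0.4429.
Since (5/8)^1 = 0.6250 and (5/8)^2 = 0.3906, the smallest such K is 2.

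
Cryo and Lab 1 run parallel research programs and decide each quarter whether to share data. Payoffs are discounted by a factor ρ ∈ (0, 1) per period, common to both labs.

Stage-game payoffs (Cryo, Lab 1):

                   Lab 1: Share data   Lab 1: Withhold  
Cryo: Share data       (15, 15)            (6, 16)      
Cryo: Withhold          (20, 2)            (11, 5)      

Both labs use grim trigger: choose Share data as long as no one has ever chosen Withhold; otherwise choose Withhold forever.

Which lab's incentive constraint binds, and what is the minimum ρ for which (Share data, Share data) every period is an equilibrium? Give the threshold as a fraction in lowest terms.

Cryo: cooperation gives 15 each period; deviation gives 20 once then 11 forever.
  15/(1−ρ) ≥ 20 + 11ρ/(1−ρ) ⇒ ρ ≥ 5/9.
Lab 1: cooperation gives 15 each period; deviation gives 16 once then 5 forever.
  ρ ≥ 1/11.
Both must hold, so the binding constraint is Cryo's: ρ ≥ 5/9.

Cryo; ρ ≥ 5/9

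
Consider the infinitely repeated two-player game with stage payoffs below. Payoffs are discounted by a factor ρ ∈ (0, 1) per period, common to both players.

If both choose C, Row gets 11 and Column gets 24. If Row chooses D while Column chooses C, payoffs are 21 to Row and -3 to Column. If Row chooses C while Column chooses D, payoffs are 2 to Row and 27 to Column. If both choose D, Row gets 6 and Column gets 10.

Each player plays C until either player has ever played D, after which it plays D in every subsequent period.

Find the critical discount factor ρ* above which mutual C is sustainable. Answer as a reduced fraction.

2/3

Row's threshold: (21−11)/(21−6) = 2/3.
Column's threshold: (27−24)/(27−10) = 3/17.
2/3 > 3/17, so Row binds and ρ* = 2/3.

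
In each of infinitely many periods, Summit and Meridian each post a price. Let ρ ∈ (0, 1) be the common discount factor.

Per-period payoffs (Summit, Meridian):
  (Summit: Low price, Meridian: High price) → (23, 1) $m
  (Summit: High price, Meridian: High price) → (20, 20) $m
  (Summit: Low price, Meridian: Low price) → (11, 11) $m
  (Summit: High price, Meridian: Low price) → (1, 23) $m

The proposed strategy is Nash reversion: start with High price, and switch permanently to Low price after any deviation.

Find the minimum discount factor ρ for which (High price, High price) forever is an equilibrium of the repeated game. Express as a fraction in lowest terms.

1/4

20/(1−ρ) ≥ 23 + 11ρ/(1−ρ)
20 ≥ 23 − 12ρ
ρ ≥ 3/12 = 1/4.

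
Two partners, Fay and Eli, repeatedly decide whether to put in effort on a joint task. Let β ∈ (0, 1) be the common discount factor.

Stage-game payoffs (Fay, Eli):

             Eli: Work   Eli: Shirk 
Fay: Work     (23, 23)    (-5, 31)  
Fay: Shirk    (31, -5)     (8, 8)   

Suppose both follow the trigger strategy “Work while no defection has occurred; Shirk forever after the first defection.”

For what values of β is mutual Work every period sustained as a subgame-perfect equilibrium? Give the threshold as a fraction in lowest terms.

8/23

Under grim trigger the critical discount factor is (T−C)/(T−P) with T = 31, C = 23, P = 8.
β* = (31−23)/(31−8) = 8/23.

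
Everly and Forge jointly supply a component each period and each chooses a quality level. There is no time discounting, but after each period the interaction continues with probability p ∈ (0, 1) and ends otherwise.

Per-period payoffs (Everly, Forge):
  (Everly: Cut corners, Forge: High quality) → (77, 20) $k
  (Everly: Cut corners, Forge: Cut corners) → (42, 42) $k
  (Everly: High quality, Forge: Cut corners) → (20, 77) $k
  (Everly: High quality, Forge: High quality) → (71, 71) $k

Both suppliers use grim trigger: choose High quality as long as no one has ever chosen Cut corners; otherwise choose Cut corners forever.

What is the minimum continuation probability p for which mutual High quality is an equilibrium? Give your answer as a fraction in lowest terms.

6/35

Expected cooperation value is 71 + p·71 + p²·71 + … = 71/(1−p); deviation gives 77 + p·42/(1−p).
71 ≥ 77(1−p) + 42p ⇒ 35p ≥ 6 ⇒ p ≥ 6/35.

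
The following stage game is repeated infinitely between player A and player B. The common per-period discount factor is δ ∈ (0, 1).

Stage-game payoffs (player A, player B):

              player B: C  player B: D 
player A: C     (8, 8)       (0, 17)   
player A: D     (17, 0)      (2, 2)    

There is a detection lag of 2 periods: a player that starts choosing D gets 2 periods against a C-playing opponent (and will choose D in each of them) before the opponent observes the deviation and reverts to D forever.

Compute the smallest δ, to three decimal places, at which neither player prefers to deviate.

0.775

The best deviation is to choose D for all 2 undetected periods, earning 17 each, then 2 forever once detected.
Deviation value: 17(1−δ^2)/(1−δ) + 2δ^2/(1−δ); cooperation value: 8/(1−δ).
IC: 8 ≥ 17(1−δ^2) + 2δ^2 = 17 − 15δ^2.
So δ^2 ≥ 9/15 = 3/5, giving δ ≥ (3/5)^(1/2) ≈ 0.775.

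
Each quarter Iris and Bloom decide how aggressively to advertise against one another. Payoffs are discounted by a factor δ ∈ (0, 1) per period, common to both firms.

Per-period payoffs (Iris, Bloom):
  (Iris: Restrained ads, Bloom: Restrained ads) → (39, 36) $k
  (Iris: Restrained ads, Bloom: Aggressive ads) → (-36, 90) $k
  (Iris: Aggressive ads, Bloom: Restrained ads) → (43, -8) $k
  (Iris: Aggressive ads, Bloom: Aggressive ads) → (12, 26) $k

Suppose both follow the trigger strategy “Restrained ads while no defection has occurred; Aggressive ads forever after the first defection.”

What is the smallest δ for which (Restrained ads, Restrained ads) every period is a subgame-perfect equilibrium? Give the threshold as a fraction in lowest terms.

Iris: cooperation gives 39 each period; deviation gives 43 once then 12 forever.
  39/(1−δ) ≥ 43 + 12δ/(1−δ) ⇒ δ ≥ 4/31.
Bloom: cooperation gives 36 each period; deviation gives 90 once then 26 forever.
  δ ≥ 54/64 = 27/32.
Both must hold, so the binding constraint is Bloom's: δ ≥ 27/32.

27/32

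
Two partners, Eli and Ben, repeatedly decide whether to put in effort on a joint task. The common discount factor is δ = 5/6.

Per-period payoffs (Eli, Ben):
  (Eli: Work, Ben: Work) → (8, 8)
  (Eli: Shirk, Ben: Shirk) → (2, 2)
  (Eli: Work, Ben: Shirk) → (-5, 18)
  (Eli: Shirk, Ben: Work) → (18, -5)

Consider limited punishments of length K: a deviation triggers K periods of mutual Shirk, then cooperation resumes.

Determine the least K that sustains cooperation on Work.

IC: δ(1−δ^K)/(1−δ) ≥ (18−8)/(8−2) = 5/3.
With δ = 5/6: need 1 − δ^K ≥ 5/3·(1−5/6)/(5/6), i.e. δ^K ≤ 0.6667.
Since (5/6)^2 = 0.6944 and (5/6)^3 = 0.5787, the smallest such K is 3.

3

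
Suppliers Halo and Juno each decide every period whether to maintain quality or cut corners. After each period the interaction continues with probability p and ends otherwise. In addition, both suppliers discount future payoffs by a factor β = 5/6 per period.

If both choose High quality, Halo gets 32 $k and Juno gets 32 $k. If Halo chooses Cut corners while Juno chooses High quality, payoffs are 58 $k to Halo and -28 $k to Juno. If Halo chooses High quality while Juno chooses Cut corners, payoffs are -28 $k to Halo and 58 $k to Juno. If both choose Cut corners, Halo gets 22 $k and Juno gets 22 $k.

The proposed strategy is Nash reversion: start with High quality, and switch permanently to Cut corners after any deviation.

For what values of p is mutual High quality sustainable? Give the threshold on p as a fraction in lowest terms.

13/15

With continuation probability p and discount β, the effective per-period discount factor is βp.
Grim-trigger IC: βp ≥ (58−32)/(58−22) = 13/18.
So p ≥ (13/18)/(5/6) = 13/15.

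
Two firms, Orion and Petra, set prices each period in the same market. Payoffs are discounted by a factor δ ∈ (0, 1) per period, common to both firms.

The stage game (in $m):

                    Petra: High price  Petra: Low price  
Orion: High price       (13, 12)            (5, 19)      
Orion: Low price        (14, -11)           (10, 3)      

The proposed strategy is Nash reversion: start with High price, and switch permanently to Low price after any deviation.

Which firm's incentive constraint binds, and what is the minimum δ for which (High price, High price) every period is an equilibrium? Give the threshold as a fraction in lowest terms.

Orion: cooperation gives 13 each period; deviation gives 14 once then 10 forever.
  13/(1−δ) ≥ 14 + 10δ/(1−δ) ⇒ δ ≥ 1/4.
Petra: cooperation gives 12 each period; deviation gives 19 once then 3 forever.
  δ ≥ 7/16.
Both must hold, so the binding constraint is Petra's: δ ≥ 7/16.

Petra; δ ≥ 7/16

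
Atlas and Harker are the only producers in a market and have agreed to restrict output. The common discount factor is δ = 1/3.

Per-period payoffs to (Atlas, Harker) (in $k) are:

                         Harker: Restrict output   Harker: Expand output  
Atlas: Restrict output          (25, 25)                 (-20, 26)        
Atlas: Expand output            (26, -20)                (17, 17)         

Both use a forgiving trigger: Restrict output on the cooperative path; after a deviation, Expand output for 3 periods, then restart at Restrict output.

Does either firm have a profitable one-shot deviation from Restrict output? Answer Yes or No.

No

Comparing payoff streams over the 4 periods until play realigns: cooperate → 25(1+δ+…+δ^3); deviate → 26 + 17(δ+…+δ^3).
Cooperation is sustained iff (25−17)(δ+…+δ^3) ≥ 26−25.
δ+…+δ^3 = 1/3·(1−(1/3)^3)/(1−1/3) = 0.4815, and (26−25)/(25−17) = 0.1250.
0.4815 ≥ 0.1250, so cooperation is sustainable.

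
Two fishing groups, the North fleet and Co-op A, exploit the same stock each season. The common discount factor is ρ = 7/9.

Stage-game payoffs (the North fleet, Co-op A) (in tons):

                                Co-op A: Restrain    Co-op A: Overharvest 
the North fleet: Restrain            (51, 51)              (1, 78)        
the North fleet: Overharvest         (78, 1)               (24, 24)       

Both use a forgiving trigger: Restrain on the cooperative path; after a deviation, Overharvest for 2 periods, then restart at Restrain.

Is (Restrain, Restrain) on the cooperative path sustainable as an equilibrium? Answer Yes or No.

A one-shot deviation gives 78 now, then 24 for 2 periods, then back to 51.
Gain from deviating: (78−51) today; loss: (51−24) in each of the next 2 periods.
No-deviation condition: (51−24)(ρ+…+ρ^2) ≥ 78−51, i.e. ρ+…+ρ^2 ≥ 1.
At ρ = 7/9: ρ+…+ρ^2 = 1.3827 ≥ 1.0000.
So cooperation is sustainable.

Yes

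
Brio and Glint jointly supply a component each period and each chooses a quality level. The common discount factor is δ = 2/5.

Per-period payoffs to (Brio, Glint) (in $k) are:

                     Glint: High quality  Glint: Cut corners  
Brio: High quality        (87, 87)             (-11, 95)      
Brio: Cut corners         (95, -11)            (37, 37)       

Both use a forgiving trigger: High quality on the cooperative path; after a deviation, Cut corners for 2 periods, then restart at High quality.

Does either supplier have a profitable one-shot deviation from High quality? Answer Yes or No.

No

Comparing payoff streams over the 3 periods until play realigns: cooperate → 87(1+δ+…+δ^2); deviate → 95 + 37(δ+…+δ^2).
Cooperation is sustained iff (87−37)(δ+…+δ^2) ≥ 95−87.
δ+…+δ^2 = 2/5·(1−(2/5)^2)/(1−2/5) = 0.5600, and (95−87)/(87−37) = 0.1600.
0.5600 ≥ 0.1600, so cooperation is sustainable.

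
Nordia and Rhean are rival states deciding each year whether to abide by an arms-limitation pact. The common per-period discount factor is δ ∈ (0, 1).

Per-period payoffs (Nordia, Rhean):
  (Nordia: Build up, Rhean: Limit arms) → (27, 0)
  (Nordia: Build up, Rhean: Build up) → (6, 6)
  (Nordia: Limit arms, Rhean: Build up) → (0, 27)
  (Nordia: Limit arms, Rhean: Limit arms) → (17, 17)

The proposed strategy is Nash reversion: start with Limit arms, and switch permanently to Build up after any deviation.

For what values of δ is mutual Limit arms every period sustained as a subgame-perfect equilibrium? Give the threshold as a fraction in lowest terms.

One-period gain from deviating is 27 − 17 = 10. The loss is 17 − 6 = 11 in every subsequent period, with present value 11·δ/(1−δ).
Deviation is unprofitable when 11·δ/(1−δ) ≥ 10, i.e. δ/(1−δ) ≥ 10/11.
Equivalently δ ≥ 10/(10+11) = 10/21.

10/21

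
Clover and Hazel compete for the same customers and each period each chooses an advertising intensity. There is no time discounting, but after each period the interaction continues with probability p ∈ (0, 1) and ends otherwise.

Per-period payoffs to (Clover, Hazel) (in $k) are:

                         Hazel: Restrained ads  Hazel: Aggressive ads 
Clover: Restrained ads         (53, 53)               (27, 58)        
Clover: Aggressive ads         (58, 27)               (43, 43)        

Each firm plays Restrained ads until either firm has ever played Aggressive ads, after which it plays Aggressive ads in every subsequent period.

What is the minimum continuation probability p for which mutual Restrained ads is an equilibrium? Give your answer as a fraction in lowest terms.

With no time discounting, the continuation probability p plays the role of the discount factor.
Grim-trigger IC: 53/(1−p) ≥ 58 + 43p/(1−p) ⇒ p ≥ (58−53)/(58−43) = 1/3.

1/3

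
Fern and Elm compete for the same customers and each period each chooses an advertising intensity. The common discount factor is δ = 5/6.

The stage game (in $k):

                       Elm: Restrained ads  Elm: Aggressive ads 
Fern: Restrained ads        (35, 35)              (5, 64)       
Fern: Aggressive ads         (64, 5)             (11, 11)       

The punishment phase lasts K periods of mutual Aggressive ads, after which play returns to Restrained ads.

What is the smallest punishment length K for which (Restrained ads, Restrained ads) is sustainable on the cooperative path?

2

Need Σ_{k=1}^{K} δ^k ≥ (64−35)/(35−11) = 1.2083 at δ = 5/6.
At K = 1 the sum is 0.8333 < 1.2083; at K = 2 it is 1.5278 ≥ 1.2083.
So the minimum punishment length is K = 2.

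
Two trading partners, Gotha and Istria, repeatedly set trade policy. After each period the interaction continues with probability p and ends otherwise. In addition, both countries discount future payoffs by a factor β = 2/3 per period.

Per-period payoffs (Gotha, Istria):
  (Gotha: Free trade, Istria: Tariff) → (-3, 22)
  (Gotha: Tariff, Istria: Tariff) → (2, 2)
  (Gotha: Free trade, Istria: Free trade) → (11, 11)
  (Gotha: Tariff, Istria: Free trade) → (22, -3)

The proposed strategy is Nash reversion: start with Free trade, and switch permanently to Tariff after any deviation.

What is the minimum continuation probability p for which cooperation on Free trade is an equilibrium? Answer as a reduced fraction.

With continuation probability p and discount β, the effective per-period discount factor is βp.
Grim-trigger IC: βp ≥ (22−11)/(22−2) = 11/20.
So p ≥ (11/20)/(2/3) = 33/40.

33/40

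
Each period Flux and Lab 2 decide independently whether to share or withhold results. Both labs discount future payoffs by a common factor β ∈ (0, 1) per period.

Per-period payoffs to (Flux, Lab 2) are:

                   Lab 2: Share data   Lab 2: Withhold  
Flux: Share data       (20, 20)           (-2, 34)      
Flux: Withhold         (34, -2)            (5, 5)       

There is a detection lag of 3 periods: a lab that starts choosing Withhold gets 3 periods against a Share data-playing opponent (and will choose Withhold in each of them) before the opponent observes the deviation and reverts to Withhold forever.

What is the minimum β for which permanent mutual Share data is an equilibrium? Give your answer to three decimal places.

A deviator earns 34 for 3 periods, then 5 forever; cooperating earns 20 forever. Multiplying the IC by (1−β):
20 ≥ 34(1−β^3) + 5β^3, so 29·β^3 ≥ 14 and β^3 ≥ 14/29.
β ≥ (14/29)^(1/3) ≈ 0.784.

0.784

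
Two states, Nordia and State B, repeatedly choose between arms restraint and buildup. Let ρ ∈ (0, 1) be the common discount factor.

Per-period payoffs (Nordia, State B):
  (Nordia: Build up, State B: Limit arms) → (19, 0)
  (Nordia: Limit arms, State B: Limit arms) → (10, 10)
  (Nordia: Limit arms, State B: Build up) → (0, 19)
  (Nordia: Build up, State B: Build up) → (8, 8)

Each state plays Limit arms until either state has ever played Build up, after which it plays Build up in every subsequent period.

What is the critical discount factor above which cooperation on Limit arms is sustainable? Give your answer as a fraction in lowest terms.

9/11

Cooperation forever yields 10 each period: 10/(1−ρ).
Deviating yields 19 once, then 8 forever: 19 + 8ρ/(1−ρ).
No profitable deviation requires 10/(1−ρ) ≥ 19 + 8ρ/(1−ρ).
Multiplying by (1−ρ): 10 ≥ 19(1−ρ) + 8ρ = 19 − 11ρ.
So 11ρ ≥ 9, i.e. ρ ≥ 9/11.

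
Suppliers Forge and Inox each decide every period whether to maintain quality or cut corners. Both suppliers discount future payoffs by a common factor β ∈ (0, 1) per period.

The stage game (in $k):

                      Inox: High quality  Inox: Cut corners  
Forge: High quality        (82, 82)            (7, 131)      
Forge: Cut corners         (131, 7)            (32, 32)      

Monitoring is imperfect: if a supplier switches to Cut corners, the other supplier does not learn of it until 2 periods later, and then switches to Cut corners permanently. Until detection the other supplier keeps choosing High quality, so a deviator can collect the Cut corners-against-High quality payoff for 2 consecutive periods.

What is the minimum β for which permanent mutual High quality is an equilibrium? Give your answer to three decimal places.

Deviating for the 2 undetected periods gains 131−82 = 49 per period over cooperation, then loses 82−32 = 50 per period forever once punishment starts.
Gain: 49(1 + β + … + β^1); loss: 50·β^2/(1−β).
No profitable deviation ⇔ 49(1−β^2) ≤ 50·β^2, i.e. β^2 ≥ 49/(49+50) = 49/99.
Hence β ≥ (49/99)^(1/2) ≈ 0.704.

0.704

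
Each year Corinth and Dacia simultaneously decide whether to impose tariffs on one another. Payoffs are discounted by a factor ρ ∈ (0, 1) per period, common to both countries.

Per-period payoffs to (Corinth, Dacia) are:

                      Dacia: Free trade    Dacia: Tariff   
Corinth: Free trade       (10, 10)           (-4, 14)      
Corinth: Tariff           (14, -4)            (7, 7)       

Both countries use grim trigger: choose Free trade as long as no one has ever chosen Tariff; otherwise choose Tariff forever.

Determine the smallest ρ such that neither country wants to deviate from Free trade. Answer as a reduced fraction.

4/7

Under grim trigger the critical discount factor is (T−C)/(T−P) with T = 14, C = 10, P = 7.
ρ* = (14−10)/(14−7) = 4/7.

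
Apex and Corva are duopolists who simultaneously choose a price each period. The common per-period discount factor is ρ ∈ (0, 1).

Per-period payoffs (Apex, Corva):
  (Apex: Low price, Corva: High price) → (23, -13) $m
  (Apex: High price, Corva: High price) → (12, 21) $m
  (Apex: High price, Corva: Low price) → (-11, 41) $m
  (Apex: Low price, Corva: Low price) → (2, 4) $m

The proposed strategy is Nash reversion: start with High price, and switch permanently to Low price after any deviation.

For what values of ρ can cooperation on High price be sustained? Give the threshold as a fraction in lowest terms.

20/37

Apex's threshold: (23−12)/(23−2) = 11/21.
Corva's threshold: (41−21)/(41−4) = 20/37.
11/21 < 20/37, so Corva binds and ρ* = 20/37.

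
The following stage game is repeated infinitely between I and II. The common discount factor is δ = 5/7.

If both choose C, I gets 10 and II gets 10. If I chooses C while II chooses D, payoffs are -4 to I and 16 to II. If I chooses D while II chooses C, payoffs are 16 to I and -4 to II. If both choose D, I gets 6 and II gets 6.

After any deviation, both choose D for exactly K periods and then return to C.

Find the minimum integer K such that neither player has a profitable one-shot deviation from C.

3

No profitable deviation requires (10−6)(δ+…+δ^K) ≥ 16−10, i.e. δ+…+δ^K ≥ 3/2 ≈ 1.5000.
With δ = 5/7, the partial sums are K=1: 0.7143, K=2: 1.2245, K=3: 1.5889.
K = 3 is the first length at which the sum reaches 1.5000.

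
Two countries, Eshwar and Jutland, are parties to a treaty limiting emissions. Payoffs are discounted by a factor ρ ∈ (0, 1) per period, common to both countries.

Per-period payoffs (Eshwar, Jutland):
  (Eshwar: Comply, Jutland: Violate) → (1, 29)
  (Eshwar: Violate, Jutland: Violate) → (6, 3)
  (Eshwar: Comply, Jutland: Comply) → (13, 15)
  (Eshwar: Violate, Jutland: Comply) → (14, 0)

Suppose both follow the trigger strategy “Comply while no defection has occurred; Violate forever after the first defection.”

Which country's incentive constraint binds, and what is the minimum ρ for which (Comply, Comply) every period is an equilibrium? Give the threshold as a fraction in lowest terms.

Eshwar's threshold: (14−13)/(14−6) = 1/8.
Jutland's threshold: (29−15)/(29−3) = 7/13.
1/8 < 7/13, so Jutland binds and ρ* = 7/13.

Jutland; ρ ≥ 7/13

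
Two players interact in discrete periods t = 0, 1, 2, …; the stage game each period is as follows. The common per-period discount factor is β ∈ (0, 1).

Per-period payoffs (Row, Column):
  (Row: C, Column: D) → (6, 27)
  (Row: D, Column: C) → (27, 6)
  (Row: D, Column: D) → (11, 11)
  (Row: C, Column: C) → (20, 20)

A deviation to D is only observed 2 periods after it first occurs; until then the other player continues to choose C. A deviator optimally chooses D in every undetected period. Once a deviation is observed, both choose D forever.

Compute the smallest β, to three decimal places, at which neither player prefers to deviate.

Deviating for the 2 undetected periods gains 27−20 = 7 per period over cooperation, then loses 20−11 = 9 per period forever once punishment starts.
Gain: 7(1 + β + … + β^1); loss: 9·β^2/(1−β).
No profitable deviation ⇔ 7(1−β^2) ≤ 9·β^2, i.e. β^2 ≥ 7/(7+9) = 7/16.
Hence β ≥ (7/16)^(1/2) ≈ 0.661.

0.661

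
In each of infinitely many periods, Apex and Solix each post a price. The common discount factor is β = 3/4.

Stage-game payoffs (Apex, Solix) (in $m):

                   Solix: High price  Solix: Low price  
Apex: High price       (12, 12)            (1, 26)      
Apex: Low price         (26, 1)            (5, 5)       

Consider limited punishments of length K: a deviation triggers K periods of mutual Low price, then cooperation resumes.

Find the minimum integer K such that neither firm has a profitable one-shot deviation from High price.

4

IC: β(1−β^K)/(1−β) ≥ (26−12)/(12−5) = 2.
With β = 3/4: need 1 − β^K ≥ 2·(1−3/4)/(3/4), i.e. β^K ≤ 0.3333.
Since (3/4)^3 = 0.4219 and (3/4)^4 = 0.3164, the smallest such K is 4.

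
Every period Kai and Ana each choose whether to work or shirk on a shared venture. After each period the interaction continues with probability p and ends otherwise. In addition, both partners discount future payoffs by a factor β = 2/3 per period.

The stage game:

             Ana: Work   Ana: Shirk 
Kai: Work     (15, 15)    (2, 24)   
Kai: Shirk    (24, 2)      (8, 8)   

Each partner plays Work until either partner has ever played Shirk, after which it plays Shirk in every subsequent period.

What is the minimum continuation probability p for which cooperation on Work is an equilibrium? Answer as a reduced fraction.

27/32

Expected continuation weight on next period's payoff is β·p = 2/3·p, which plays the role of the discount factor.
Cooperation requires 2/3·p ≥ (24−15)/(24−8) = 9/16, hence p ≥ 27/32.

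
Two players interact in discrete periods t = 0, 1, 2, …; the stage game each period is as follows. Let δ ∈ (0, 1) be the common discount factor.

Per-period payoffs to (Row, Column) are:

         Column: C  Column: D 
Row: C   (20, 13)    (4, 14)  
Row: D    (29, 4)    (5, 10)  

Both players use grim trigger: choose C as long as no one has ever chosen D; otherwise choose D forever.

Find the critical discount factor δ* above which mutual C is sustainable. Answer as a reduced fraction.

3/8

For Row: deviation gain 29−20 = 9, per-period punishment loss 20−5 = 15. IC gives δ ≥ 9/24 = 3/8.
For Column: gain 1, loss 3 per period, so δ ≥ 1/4.
The tighter constraint is Row's, so cooperation needs δ ≥ 3/8.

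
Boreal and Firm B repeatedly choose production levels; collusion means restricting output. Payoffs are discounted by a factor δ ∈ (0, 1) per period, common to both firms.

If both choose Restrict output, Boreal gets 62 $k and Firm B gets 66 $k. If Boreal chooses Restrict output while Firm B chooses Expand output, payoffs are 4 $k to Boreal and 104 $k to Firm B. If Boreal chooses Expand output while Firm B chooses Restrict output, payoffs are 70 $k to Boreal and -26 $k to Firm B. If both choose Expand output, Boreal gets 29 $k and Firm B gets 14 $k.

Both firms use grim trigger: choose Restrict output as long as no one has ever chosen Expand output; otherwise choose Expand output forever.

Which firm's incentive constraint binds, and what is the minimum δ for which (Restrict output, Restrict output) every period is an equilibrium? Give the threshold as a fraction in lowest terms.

Firm B; δ ≥ 19/45

For Boreal: deviation gain 70−62 = 8, per-period punishment loss 62−29 = 33. IC gives δ ≥ 8/41.
For Firm B: gain 38, loss 52 per period, so δ ≥ 38/90 = 19/45.
The tighter constraint is Firm B's, so cooperation needs δ ≥ 19/45.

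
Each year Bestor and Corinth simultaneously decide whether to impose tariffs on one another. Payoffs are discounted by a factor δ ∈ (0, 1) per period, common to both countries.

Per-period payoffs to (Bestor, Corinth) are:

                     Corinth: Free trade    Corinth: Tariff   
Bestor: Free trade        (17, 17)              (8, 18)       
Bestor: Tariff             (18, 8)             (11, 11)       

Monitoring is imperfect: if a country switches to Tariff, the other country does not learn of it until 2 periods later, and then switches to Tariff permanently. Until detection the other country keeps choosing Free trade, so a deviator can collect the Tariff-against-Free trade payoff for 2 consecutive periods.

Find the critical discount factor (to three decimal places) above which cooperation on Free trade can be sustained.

0.378

A deviator earns 18 for 2 periods, then 11 forever; cooperating earns 17 forever. Multiplying the IC by (1−δ):
17 ≥ 18(1−δ^2) + 11δ^2, so 7·δ^2 ≥ 1 and δ^2 ≥ 1/7.
δ ≥ (1/7)^(1/2) ≈ 0.378.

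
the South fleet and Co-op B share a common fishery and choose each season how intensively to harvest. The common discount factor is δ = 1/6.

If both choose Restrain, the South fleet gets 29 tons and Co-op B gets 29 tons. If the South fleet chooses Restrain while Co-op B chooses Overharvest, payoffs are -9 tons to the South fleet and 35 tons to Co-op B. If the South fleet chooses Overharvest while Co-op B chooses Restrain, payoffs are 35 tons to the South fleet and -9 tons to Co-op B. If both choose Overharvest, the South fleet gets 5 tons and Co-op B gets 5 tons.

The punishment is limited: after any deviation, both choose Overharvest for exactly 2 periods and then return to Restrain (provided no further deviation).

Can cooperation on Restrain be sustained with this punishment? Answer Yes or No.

No

IC: δ+…+δ^2 ≥ (35−29)/(29−5) = 1/4.
At δ = 1/6: partial sum = 0.1944 < 0.2500. Cooperation not sustainable.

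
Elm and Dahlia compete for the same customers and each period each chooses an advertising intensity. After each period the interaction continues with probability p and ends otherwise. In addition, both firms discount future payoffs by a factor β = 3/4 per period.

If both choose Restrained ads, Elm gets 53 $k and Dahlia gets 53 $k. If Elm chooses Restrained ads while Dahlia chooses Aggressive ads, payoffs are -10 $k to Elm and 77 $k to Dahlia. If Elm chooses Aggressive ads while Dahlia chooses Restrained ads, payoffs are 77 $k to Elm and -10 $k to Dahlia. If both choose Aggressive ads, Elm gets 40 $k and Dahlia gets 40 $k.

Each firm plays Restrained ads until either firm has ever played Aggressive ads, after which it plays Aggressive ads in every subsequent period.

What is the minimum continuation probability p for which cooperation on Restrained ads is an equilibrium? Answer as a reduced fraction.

32/37

With continuation probability p and discount β, the effective per-period discount factor is βp.
Grim-trigger IC: βp ≥ (77−53)/(77−40) = 24/37.
So p ≥ (24/37)/(3/4) = 32/37.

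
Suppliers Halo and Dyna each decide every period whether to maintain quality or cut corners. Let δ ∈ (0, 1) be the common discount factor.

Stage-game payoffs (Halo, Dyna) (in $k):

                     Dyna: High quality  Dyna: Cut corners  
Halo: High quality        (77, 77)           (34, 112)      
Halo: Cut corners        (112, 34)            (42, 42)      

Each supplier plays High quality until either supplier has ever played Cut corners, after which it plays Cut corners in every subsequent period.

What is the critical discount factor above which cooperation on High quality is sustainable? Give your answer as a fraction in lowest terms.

1/2

One-period gain from deviating is 112 − 77 = 35. The loss is 77 − 42 = 35 in every subsequent period, with present value 35·δ/(1−δ).
Deviation is unprofitable when 35·δ/(1−δ) ≥ 35, i.e. δ/(1−δ) ≥ 1.
Equivalently δ ≥ 35/(35+35) = 1/2.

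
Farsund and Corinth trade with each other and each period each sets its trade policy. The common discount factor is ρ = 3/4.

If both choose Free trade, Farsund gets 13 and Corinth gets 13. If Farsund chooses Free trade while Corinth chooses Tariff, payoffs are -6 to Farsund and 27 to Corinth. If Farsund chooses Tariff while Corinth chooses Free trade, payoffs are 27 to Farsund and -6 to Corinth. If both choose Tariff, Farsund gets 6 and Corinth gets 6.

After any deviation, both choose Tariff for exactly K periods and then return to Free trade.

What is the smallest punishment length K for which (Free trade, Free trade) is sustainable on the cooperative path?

4

Need Σ_{k=1}^{K} ρ^k ≥ (27−13)/(13−6) = 2.0000 at ρ = 3/4.
At K = 3 the sum is 1.7344 < 2.0000; at K = 4 it is 2.0508 ≥ 2.0000.
So the minimum punishment length is K = 4.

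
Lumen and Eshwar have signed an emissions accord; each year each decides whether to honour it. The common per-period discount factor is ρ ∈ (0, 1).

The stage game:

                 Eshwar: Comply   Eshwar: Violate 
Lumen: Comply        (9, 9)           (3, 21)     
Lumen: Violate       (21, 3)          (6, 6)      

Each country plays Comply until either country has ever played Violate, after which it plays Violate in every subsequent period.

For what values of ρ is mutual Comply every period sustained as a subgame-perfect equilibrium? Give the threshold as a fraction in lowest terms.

One-period gain from deviating is 21 − 9 = 12. The loss is 9 − 6 = 3 in every subsequent period, with present value 3·ρ/(1−ρ).
Deviation is unprofitable when 3·ρ/(1−ρ) ≥ 12, i.e. ρ/(1−ρ) ≥ 4.
Equivalently ρ ≥ 12/(12+3) = 4/5.

4/5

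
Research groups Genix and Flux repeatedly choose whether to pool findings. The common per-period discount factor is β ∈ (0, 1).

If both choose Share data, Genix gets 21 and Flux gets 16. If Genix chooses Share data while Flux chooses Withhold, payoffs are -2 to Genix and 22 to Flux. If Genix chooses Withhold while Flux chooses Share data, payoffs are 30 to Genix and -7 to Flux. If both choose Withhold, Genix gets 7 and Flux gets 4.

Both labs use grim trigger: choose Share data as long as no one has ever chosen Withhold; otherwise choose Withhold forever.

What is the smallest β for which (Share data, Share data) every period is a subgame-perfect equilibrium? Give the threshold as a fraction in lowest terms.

Genix: cooperation gives 21 each period; deviation gives 30 once then 7 forever.
  21/(1−β) ≥ 30 + 7β/(1−β) ⇒ β ≥ 9/23.
Flux: cooperation gives 16 each period; deviation gives 22 once then 4 forever.
  β ≥ 6/18 = 1/3.
Both must hold, so the binding constraint is Genix's: β ≥ 9/23.

9/23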